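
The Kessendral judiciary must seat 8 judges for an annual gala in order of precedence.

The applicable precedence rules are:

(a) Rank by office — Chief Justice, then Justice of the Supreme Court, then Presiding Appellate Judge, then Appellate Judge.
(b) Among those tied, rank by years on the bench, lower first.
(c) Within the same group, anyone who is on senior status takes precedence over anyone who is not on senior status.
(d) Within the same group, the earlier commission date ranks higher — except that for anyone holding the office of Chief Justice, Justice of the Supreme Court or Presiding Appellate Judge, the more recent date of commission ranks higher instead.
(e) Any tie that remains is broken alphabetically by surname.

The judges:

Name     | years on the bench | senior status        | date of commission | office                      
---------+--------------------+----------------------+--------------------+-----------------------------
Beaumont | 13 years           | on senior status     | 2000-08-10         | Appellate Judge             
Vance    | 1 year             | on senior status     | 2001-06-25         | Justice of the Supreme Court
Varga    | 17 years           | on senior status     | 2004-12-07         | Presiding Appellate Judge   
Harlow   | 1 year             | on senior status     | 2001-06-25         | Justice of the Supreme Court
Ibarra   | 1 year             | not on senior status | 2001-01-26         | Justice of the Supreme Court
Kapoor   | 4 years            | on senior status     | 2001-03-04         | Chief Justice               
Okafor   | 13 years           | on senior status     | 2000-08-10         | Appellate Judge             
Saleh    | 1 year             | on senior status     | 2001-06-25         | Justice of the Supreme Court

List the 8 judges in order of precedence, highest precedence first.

Kapoor, Harlow, Saleh, Vance, Ibarra, Varga, Beaumont, Okafor

By office: Kapoor (Chief Justice); then Harlow, Saleh, Vance and Ibarra (Justice of the Supreme Court); then Varga (Presiding Appellate Judge); then Beaumont and Okafor (Appellate Judge).
Harlow, Saleh, Vance and Ibarra all have years on the bench 1 year, so the next rule applies.
Among Harlow, Saleh, Vance and Ibarra, on senior status before not on senior status: Harlow, Saleh and Vance (on senior status) before Ibarra (not on senior status).
Harlow, Saleh and Vance all have date of commission 2001-06-25, so the next rule applies.
Among Harlow, Saleh and Vance, alphabetically by surname: Harlow before Saleh before Vance.
Beaumont and Okafor both have years on the bench 13 years, so the next rule applies.
Beaumont and Okafor are each on senior status, so the next rule applies.
Beaumont and Okafor both have date of commission 2000-08-10, so the next rule applies.
Among Beaumont and Okafor, alphabetically by surname: Beaumont before Okafor.
Full order: Kapoor, Harlow, Saleh, Vance, Ibarra, Varga, Beaumont, Okafor.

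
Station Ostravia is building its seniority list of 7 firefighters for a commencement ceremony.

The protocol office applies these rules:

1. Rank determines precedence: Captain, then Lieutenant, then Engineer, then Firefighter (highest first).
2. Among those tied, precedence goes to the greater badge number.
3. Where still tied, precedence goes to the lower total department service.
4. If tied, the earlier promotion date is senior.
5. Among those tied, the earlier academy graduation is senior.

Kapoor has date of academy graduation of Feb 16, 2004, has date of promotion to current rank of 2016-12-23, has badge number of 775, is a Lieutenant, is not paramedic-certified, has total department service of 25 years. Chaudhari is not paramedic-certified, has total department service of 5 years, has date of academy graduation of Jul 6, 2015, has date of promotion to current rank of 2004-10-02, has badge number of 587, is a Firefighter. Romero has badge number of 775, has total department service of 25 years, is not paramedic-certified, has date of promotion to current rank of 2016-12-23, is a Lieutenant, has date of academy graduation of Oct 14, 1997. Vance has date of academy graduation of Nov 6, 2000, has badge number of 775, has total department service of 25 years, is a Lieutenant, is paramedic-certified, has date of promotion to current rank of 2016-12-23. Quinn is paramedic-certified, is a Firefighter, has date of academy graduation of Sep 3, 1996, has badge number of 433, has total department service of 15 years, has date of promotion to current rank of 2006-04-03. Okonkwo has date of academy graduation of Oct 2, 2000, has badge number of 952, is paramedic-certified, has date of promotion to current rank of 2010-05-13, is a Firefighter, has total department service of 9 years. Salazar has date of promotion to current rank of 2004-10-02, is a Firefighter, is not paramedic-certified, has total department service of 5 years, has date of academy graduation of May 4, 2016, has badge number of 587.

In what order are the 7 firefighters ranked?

By rank: Romero, Vance and Kapoor (Lieutenant); then Okonkwo, Chaudhari, Salazar and Quinn (Firefighter).
Romero, Vance and Kapoor all have badge number 775, so the next rule applies.
Romero, Vance and Kapoor all have total department service 25 years, so the next rule applies.
Romero, Vance and Kapoor all have date of promotion to current rank 2016-12-23, so the next rule applies.
Among Romero, Vance and Kapoor, by date of academy graduation (earlier first): Romero (Oct 14, 1997) before Vance (Nov 6, 2000) before Kapoor (Feb 16, 2004).
Among Okonkwo, Chaudhari, Salazar and Quinn, by badge number (higher first): Okonkwo (952) before Chaudhari and Salazar (587) before Quinn (433).
Chaudhari and Salazar both have total department service 5 years, so the next rule applies.
Chaudhari and Salazar both have date of promotion to current rank 2004-10-02, so the next rule applies.
Among Chaudhari and Salazar, by date of academy graduation (earlier first): Chaudhari (Jul 6, 2015) before Salazar (May 4, 2016).
Full order: Romero, Vance, Kapoor, Okonkwo, Chaudhari, Salazar, Quinn.

Romero, Vance, Kapoor, Okonkwo, Chaudhari, Salazar, Quinn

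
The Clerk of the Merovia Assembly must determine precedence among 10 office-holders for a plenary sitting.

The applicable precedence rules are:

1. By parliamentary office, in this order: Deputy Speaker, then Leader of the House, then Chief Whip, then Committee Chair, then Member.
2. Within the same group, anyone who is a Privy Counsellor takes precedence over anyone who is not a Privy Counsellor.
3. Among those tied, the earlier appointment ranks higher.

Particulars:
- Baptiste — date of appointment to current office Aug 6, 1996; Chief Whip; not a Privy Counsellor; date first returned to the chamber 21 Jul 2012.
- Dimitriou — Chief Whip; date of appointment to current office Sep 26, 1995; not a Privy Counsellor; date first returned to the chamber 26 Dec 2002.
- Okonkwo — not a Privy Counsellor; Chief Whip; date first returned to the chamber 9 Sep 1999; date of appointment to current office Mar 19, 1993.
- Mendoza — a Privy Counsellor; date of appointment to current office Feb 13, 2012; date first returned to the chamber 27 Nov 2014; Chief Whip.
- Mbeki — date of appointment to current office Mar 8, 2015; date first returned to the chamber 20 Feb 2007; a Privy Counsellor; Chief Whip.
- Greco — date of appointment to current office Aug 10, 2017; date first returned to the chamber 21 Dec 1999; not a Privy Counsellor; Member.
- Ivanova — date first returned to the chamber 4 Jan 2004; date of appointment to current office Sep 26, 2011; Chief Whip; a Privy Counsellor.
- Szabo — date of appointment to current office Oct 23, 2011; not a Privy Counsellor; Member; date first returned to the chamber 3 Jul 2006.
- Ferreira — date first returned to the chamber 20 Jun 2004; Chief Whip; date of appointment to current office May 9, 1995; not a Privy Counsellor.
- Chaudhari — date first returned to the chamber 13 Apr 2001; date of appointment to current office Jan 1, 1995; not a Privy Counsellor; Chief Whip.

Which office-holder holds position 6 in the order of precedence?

By parliamentary office: Ivanova, Mendoza, Mbeki, Okonkwo, Chaudhari, Ferreira, Dimitriou and Baptiste (Chief Whip); then Szabo and Greco (Member).
Among Ivanova, Mendoza, Mbeki, Okonkwo, Chaudhari, Ferreira, Dimitriou and Baptiste, a Privy Counsellor before not a Privy Counsellor: Ivanova, Mendoza and Mbeki (a Privy Counsellor) before Okonkwo, Chaudhari, Ferreira, Dimitriou and Baptiste (not a Privy Counsellor).
Among Ivanova, Mendoza and Mbeki, by date of appointment to current office (earlier first): Ivanova (Sep 26, 2011) before Mendoza (Feb 13, 2012) before Mbeki (Mar 8, 2015).
Among Okonkwo, Chaudhari, Ferreira, Dimitriou and Baptiste, by date of appointment to current office (earlier first): Okonkwo (Mar 19, 1993) before Chaudhari (Jan 1, 1995) before Ferreira (May 9, 1995) before Dimitriou (Sep 26, 1995) before Baptiste (Aug 6, 1996).
Szabo and Greco are each not a Privy Counsellor, so the next rule applies.
Among Szabo and Greco, by date of appointment to current office (earlier first): Szabo (Oct 23, 2011) before Greco (Aug 10, 2017).
Order: Ivanova, Mendoza, Mbeki, Okonkwo, Chaudhari, Ferreira, Dimitriou, Baptiste, Szabo, Greco.

Ferreira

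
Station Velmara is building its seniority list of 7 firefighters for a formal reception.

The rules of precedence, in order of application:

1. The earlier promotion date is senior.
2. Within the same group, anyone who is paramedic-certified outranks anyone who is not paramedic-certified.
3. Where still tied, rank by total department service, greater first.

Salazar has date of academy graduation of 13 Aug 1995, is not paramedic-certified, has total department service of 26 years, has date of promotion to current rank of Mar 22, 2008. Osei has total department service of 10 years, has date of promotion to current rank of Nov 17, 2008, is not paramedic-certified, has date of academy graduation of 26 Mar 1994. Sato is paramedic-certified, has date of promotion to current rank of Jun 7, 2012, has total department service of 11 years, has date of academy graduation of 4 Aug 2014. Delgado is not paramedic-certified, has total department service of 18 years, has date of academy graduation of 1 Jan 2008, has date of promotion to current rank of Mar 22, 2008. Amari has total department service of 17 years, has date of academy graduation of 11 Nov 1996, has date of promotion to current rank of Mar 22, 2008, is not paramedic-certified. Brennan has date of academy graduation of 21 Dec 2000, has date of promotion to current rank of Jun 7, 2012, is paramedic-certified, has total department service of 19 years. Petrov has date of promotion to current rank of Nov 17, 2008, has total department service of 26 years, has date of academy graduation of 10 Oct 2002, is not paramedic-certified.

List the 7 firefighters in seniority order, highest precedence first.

Salazar, Delgado, Amari, Petrov, Osei, Brennan, Sato

By date of promotion to current rank (earlier first): Salazar, Delgado and Amari (each Mar 22, 2008); then Petrov and Osei (both Nov 17, 2008); then Brennan and Sato (both Jun 7, 2012).
Salazar, Delgado and Amari are each not paramedic-certified, so the next rule applies.
Among Salazar, Delgado and Amari, by total department service (higher first): Salazar (26 years) before Delgado (18 years) before Amari (17 years).
Petrov and Osei are each not paramedic-certified, so the next rule applies.
Among Petrov and Osei, by total department service (higher first): Petrov (26 years) before Osei (10 years).
Brennan and Sato are each paramedic-certified, so the next rule applies.
Among Brennan and Sato, by total department service (higher first): Brennan (19 years) before Sato (11 years).
Full order: Salazar, Delgado, Amari, Petrov, Osei, Brennan, Sato.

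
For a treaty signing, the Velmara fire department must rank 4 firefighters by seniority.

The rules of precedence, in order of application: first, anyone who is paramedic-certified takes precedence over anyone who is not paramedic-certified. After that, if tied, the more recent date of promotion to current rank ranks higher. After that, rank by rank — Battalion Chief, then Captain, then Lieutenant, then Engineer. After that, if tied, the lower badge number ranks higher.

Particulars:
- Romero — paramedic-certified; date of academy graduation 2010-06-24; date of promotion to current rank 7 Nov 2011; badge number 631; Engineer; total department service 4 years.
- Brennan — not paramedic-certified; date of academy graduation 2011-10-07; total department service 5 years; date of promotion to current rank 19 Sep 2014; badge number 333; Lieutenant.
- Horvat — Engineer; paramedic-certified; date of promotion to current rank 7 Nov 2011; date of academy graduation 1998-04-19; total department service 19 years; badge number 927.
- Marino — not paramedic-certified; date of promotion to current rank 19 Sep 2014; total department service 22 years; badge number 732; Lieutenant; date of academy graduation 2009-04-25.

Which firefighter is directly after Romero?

By the first rule: Romero and Horvat (both paramedic-certified); then Brennan and Marino (both not paramedic-certified).
Romero and Horvat both have date of promotion to current rank 7 Nov 2011, so the next rule applies.
Romero and Horvat are each Engineer, so the next rule applies.
Among Romero and Horvat, by badge number (lower first): Romero (631) before Horvat (927).
Brennan and Marino both have date of promotion to current rank 19 Sep 2014, so the next rule applies.
Brennan and Marino are each Lieutenant, so the next rule applies.
Among Brennan and Marino, by badge number (lower first): Brennan (333) before Marino (732).
Order: Romero, Horvat, Brennan, Marino.

Horvat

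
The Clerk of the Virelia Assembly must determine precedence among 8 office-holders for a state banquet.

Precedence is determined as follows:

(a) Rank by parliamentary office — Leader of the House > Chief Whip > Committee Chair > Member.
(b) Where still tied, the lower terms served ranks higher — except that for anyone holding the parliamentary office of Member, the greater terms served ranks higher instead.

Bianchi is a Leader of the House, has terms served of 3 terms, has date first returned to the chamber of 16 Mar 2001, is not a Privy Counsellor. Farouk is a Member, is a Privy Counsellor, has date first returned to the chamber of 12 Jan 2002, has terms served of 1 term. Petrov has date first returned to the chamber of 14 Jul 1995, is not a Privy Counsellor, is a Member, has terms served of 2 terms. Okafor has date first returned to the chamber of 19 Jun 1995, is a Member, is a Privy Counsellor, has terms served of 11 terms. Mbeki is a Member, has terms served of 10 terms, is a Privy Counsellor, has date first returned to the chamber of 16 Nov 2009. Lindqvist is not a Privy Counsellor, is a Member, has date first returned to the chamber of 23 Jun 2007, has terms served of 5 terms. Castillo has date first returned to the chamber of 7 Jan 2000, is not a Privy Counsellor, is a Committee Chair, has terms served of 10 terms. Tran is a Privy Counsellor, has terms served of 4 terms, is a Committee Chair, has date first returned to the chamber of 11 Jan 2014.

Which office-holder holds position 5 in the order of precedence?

By parliamentary office: Bianchi (Leader of the House); then Tran and Castillo (Committee Chair); then Okafor, Mbeki, Lindqvist, Petrov and Farouk (Member).
Among Tran and Castillo, by terms served (lower first): Tran (4 terms) before Castillo (10 terms).
Among Okafor, Mbeki, Lindqvist, Petrov and Farouk, by terms served (higher first) (reversed rule for this group): Okafor (11 terms) before Mbeki (10 terms) before Lindqvist (5 terms) before Petrov (2 terms) before Farouk (1 term).
Order: Bianchi, Tran, Castillo, Okafor, Mbeki, Lindqvist, Petrov, Farouk.

Mbeki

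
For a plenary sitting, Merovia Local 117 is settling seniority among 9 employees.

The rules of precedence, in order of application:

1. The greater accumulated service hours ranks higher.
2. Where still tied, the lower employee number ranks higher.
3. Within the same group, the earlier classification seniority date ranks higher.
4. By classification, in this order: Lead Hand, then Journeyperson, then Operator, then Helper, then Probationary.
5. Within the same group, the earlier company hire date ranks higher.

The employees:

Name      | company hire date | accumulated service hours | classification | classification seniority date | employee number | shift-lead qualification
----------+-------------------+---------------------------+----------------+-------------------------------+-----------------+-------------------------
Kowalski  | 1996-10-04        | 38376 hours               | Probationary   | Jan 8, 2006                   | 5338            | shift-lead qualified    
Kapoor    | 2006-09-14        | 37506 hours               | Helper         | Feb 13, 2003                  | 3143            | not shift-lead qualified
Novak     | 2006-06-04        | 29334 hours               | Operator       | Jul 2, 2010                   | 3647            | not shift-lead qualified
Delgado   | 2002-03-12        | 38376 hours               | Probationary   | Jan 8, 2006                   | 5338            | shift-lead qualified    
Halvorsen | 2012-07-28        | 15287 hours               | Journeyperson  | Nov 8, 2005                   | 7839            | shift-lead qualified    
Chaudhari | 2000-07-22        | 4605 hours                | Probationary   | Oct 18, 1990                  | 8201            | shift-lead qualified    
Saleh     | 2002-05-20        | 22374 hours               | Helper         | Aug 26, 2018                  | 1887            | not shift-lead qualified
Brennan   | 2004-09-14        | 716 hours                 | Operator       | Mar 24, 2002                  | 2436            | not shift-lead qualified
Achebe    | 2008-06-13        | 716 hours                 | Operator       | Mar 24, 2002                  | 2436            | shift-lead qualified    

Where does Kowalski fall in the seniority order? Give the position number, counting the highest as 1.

1

By accumulated service hours (higher first): Kowalski and Delgado (both 38376 hours); then Kapoor (37506 hours); then Novak (29334 hours); then Saleh (22374 hours); then Halvorsen (15287 hours); then Chaudhari (4605 hours); then Brennan and Achebe (both 716 hours).
Kowalski and Delgado both have employee number 5338, so the next rule applies.
Kowalski and Delgado both have classification seniority date Jan 8, 2006, so the next rule applies.
Kowalski and Delgado are each Probationary, so the next rule applies.
Among Kowalski and Delgado, by company hire date (earlier first): Kowalski (1996-10-04) before Delgado (2002-03-12).
Brennan and Achebe both have employee number 2436, so the next rule applies.
Brennan and Achebe both have classification seniority date Mar 24, 2002, so the next rule applies.
Brennan and Achebe are each Operator, so the next rule applies.
Among Brennan and Achebe, by company hire date (earlier first): Brennan (2004-09-14) before Achebe (2008-06-13).
Order: Kowalski, Delgado, Kapoor, Novak, Saleh, Halvorsen, Chaudhari, Brennan, Achebe. So position 1.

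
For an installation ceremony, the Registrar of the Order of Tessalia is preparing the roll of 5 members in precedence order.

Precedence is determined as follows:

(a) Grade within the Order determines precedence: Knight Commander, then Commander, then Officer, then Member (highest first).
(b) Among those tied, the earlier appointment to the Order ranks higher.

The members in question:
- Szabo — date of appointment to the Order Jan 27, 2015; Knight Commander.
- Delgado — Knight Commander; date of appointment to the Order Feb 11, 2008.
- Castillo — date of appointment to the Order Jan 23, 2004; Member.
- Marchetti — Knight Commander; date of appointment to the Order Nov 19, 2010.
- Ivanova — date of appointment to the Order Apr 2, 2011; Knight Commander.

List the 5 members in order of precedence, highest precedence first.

Delgado, Marchetti, Ivanova, Szabo, Castillo

By grade within the Order: Delgado, Marchetti, Ivanova and Szabo (Knight Commander); then Castillo (Member).
Among Delgado, Marchetti, Ivanova and Szabo, by date of appointment to the Order (earlier first): Delgado (Feb 11, 2008) before Marchetti (Nov 19, 2010) before Ivanova (Apr 2, 2011) before Szabo (Jan 27, 2015).
Full order: Delgado, Marchetti, Ivanova, Szabo, Castillo.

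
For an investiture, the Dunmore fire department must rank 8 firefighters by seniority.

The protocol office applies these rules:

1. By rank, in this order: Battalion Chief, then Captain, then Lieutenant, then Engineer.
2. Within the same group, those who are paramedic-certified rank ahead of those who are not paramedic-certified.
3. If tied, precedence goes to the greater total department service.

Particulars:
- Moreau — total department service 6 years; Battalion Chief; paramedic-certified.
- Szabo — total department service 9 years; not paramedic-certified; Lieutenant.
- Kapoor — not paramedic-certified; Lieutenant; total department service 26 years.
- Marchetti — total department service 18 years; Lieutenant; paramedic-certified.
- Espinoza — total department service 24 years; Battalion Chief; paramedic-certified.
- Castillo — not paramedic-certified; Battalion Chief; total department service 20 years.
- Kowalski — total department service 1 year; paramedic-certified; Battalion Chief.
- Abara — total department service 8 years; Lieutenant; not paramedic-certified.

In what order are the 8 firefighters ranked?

By rank: Espinoza, Moreau, Kowalski and Castillo (Battalion Chief); then Marchetti, Kapoor, Szabo and Abara (Lieutenant).
Among Espinoza, Moreau, Kowalski and Castillo, paramedic-certified before not paramedic-certified: Espinoza, Moreau and Kowalski (paramedic-certified) before Castillo (not paramedic-certified).
Among Espinoza, Moreau and Kowalski, by total department service (higher first): Espinoza (24 years) before Moreau (6 years) before Kowalski (1 year).
Among Marchetti, Kapoor, Szabo and Abara, paramedic-certified before not paramedic-certified: Marchetti (paramedic-certified) before Kapoor, Szabo and Abara (not paramedic-certified).
Among Kapoor, Szabo and Abara, by total department service (higher first): Kapoor (26 years) before Szabo (9 years) before Abara (8 years).
Full order: Espinoza, Moreau, Kowalski, Castillo, Marchetti, Kapoor, Szabo, Abara.

Espinoza, Moreau, Kowalski, Castillo, Marchetti, Kapoor, Szabo, Abara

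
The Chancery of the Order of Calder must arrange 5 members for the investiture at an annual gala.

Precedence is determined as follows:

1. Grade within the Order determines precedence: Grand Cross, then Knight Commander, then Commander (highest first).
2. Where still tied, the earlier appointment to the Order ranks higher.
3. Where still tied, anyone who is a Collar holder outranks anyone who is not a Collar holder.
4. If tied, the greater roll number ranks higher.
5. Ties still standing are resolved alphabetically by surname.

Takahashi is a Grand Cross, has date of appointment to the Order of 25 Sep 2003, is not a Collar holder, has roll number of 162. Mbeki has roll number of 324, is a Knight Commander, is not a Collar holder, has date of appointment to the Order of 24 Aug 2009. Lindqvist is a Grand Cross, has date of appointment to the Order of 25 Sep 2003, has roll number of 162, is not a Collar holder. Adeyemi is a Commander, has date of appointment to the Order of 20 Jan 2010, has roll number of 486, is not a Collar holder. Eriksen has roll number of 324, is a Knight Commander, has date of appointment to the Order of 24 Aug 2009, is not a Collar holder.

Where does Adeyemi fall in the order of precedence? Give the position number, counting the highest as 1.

5

By grade within the Order: Lindqvist and Takahashi (Grand Cross); then Eriksen and Mbeki (Knight Commander); then Adeyemi (Commander).
Lindqvist and Takahashi both have date of appointment to the Order 25 Sep 2003, so the next rule applies.
Lindqvist and Takahashi are each not a Collar holder, so the next rule applies.
Lindqvist and Takahashi both have roll number 162, so the next rule applies.
Among Lindqvist and Takahashi, alphabetically by surname: Lindqvist before Takahashi.
Eriksen and Mbeki both have date of appointment to the Order 24 Aug 2009, so the next rule applies.
Eriksen and Mbeki are each not a Collar holder, so the next rule applies.
Eriksen and Mbeki both have roll number 324, so the next rule applies.
Among Eriksen and Mbeki, alphabetically by surname: Eriksen before Mbeki.
Order: Lindqvist, Takahashi, Eriksen, Mbeki, Adeyemi. So position 5.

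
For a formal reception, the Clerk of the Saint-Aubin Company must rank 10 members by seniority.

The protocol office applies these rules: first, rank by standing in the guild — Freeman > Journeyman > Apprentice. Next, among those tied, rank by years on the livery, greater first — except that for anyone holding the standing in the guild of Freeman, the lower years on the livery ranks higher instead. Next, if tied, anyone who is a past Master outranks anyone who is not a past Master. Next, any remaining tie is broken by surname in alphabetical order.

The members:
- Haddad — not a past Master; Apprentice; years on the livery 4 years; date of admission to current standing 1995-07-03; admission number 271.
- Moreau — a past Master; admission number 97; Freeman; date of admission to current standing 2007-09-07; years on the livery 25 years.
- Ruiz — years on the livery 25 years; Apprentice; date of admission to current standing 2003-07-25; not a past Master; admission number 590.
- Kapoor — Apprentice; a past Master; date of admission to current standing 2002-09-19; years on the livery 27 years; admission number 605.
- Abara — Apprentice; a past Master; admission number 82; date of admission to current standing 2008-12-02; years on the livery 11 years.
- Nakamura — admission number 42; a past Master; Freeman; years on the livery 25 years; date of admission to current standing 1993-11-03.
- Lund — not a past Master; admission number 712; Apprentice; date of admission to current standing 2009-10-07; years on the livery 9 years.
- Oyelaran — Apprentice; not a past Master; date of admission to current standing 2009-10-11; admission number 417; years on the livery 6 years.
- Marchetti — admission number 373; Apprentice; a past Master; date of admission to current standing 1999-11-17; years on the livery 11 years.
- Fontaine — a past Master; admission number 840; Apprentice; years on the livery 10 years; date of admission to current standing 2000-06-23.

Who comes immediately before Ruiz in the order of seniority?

Kapoor

By standing in the guild: Moreau and Nakamura (Freeman); then Kapoor, Ruiz, Abara, Marchetti, Fontaine, Lund, Oyelaran and Haddad (Apprentice).
Moreau and Nakamura both have years on the livery 25 years, so the next rule applies.
Moreau and Nakamura are each a past Master, so the next rule applies.
Among Moreau and Nakamura, alphabetically by surname: Moreau before Nakamura.
Among Kapoor, Ruiz, Abara, Marchetti, Fontaine, Lund, Oyelaran and Haddad, by years on the livery (higher first): Kapoor (27 years) before Ruiz (25 years) before Abara and Marchetti (11 years) before Fontaine (10 years) before Lund (9 years) before Oyelaran (6 years) before Haddad (4 years).
Abara and Marchetti are each a past Master, so the next rule applies.
Among Abara and Marchetti, alphabetically by surname: Abara before Marchetti.
Order: Moreau, Nakamura, Kapoor, Ruiz, Abara, Marchetti, Fontaine, Lund, Oyelaran, Haddad.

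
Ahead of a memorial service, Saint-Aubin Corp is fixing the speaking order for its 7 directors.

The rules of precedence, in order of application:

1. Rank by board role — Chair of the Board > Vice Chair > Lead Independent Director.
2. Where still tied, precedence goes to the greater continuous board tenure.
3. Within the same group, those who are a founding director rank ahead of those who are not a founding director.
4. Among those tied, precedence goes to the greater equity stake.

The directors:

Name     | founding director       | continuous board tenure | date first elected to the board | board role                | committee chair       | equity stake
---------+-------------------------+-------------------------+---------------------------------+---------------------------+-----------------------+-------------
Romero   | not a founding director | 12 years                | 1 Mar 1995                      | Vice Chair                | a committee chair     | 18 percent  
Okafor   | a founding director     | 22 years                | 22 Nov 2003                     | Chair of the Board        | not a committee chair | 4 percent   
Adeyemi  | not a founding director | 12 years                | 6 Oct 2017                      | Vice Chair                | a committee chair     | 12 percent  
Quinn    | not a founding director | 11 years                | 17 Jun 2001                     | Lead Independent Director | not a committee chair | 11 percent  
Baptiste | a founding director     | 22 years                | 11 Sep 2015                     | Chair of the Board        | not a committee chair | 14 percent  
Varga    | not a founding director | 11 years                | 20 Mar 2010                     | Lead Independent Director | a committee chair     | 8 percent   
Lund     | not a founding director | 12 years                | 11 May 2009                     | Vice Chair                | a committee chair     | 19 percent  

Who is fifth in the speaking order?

By board role: Baptiste and Okafor (Chair of the Board); then Lund, Romero and Adeyemi (Vice Chair); then Quinn and Varga (Lead Independent Director).
Baptiste and Okafor both have continuous board tenure 22 years, so the next rule applies.
Baptiste and Okafor are each a founding director, so the next rule applies.
Among Baptiste and Okafor, by equity stake (higher first): Baptiste (14 percent) before Okafor (4 percent).
Lund, Romero and Adeyemi all have continuous board tenure 12 years, so the next rule applies.
Lund, Romero and Adeyemi are each not a founding director, so the next rule applies.
Among Lund, Romero and Adeyemi, by equity stake (higher first): Lund (19 percent) before Romero (18 percent) before Adeyemi (12 percent).
Quinn and Varga both have continuous board tenure 11 years, so the next rule applies.
Quinn and Varga are each not a founding director, so the next rule applies.
Among Quinn and Varga, by equity stake (higher first): Quinn (11 percent) before Varga (8 percent).
Order: Baptiste, Okafor, Lund, Romero, Adeyemi, Quinn, Varga.

Adeyemi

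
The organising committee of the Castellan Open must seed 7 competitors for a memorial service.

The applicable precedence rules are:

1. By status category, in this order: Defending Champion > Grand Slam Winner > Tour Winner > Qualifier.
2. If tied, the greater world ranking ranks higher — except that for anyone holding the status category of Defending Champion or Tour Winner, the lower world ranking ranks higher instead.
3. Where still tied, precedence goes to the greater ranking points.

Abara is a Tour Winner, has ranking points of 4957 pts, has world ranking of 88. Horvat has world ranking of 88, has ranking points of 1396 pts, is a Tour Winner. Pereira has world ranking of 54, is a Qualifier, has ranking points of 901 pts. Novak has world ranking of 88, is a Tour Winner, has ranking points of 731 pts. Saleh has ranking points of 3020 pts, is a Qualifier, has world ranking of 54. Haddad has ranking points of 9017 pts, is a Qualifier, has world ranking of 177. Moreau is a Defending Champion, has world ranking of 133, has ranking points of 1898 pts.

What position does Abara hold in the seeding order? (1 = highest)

By status category: Moreau (Defending Champion); then Abara, Horvat and Novak (Tour Winner); then Haddad, Saleh and Pereira (Qualifier).
Abara, Horvat and Novak all have world ranking 88, so the next rule applies.
Among Abara, Horvat and Novak, by ranking points (higher first): Abara (4957 pts) before Horvat (1396 pts) before Novak (731 pts).
Among Haddad, Saleh and Pereira, by world ranking (higher first): Haddad (177) before Saleh and Pereira (54).
Among Saleh and Pereira, by ranking points (higher first): Saleh (3020 pts) before Pereira (901 pts).
Order: Moreau, Abara, Horvat, Novak, Haddad, Saleh, Pereira. So position 2.

2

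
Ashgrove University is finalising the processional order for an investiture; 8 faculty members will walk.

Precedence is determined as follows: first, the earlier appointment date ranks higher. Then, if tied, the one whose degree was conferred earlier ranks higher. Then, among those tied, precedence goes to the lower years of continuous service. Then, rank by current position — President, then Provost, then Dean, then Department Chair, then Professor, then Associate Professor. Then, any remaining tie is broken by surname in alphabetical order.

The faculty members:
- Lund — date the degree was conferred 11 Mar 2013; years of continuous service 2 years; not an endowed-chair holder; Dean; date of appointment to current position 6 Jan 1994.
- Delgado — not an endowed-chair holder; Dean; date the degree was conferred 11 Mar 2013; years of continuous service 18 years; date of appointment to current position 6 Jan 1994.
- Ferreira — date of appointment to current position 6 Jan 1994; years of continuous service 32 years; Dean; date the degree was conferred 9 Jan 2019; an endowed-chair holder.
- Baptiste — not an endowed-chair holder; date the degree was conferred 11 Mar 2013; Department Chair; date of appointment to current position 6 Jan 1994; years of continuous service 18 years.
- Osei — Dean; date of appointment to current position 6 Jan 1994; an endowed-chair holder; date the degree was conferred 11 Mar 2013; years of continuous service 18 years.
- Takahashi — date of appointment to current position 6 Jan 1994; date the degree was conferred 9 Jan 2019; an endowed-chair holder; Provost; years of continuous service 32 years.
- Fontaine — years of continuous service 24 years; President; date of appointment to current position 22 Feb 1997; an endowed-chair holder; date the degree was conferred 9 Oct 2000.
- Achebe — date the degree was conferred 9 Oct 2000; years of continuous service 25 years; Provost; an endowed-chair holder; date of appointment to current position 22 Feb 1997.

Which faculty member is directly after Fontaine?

By date of appointment to current position (earlier first): Lund, Delgado, Osei, Baptiste, Takahashi and Ferreira (each 6 Jan 1994); then Fontaine and Achebe (both 22 Feb 1997).
Among Lund, Delgado, Osei, Baptiste, Takahashi and Ferreira, by date the degree was conferred (earlier first): Lund, Delgado, Osei and Baptiste (11 Mar 2013) before Takahashi and Ferreira (9 Jan 2019).
Among Lund, Delgado, Osei and Baptiste, by years of continuous service (lower first): Lund (2 years) before Delgado, Osei and Baptiste (18 years).
Among Delgado, Osei and Baptiste, by current position: Delgado and Osei (Dean) before Baptiste (Department Chair).
Among Delgado and Osei, alphabetically by surname: Delgado before Osei.
Takahashi and Ferreira both have years of continuous service 32 years, so the next rule applies.
Among Takahashi and Ferreira, by current position: Takahashi (Provost) before Ferreira (Dean).
Fontaine and Achebe both have date the degree was conferred 9 Oct 2000, so the next rule applies.
Among Fontaine and Achebe, by years of continuous service (lower first): Fontaine (24 years) before Achebe (25 years).
Order: Lund, Delgado, Osei, Baptiste, Takahashi, Ferreira, Fontaine, Achebe.

Achebe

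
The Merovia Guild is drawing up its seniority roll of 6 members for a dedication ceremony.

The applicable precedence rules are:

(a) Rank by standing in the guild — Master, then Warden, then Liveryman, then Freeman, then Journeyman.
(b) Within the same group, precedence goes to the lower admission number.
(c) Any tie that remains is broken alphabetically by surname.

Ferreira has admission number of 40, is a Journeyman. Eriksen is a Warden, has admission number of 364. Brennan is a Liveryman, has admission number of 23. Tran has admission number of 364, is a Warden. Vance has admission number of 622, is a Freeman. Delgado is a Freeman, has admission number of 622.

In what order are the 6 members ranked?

By standing in the guild: Eriksen and Tran (Warden); then Brennan (Liveryman); then Delgado and Vance (Freeman); then Ferreira (Journeyman).
Eriksen and Tran both have admission number 364, so the next rule applies.
Among Eriksen and Tran, alphabetically by surname: Eriksen before Tran.
Delgado and Vance both have admission number 622, so the next rule applies.
Among Delgado and Vance, alphabetically by surname: Delgado before Vance.
Full order: Eriksen, Tran, Brennan, Delgado, Vance, Ferreira.

Eriksen, Tran, Brennan, Delgado, Vance, Ferreira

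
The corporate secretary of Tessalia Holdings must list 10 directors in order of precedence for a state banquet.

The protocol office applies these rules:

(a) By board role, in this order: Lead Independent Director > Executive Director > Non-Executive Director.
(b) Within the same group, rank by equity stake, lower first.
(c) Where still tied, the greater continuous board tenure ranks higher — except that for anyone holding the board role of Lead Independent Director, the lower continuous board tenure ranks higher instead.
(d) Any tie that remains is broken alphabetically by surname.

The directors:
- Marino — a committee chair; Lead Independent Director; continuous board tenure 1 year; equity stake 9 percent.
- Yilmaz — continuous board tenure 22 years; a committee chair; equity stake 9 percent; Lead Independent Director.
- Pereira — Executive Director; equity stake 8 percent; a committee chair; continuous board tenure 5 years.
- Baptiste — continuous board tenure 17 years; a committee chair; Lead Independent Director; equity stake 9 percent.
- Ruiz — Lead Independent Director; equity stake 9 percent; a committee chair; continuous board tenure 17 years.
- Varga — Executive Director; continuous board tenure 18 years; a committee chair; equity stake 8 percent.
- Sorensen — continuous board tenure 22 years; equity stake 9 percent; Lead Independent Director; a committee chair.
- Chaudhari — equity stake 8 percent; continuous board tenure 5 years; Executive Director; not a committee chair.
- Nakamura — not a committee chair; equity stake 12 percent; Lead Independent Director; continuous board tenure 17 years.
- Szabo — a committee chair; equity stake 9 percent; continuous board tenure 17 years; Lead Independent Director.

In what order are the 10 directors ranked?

Marino, Baptiste, Ruiz, Szabo, Sorensen, Yilmaz, Nakamura, Varga, Chaudhari, Pereira

By board role: Marino, Baptiste, Ruiz, Szabo, Sorensen, Yilmaz and Nakamura (Lead Independent Director); then Varga, Chaudhari and Pereira (Executive Director).
Among Marino, Baptiste, Ruiz, Szabo, Sorensen, Yilmaz and Nakamura, by equity stake (lower first): Marino, Baptiste, Ruiz, Szabo, Sorensen and Yilmaz (9 percent) before Nakamura (12 percent).
Among Marino, Baptiste, Ruiz, Szabo, Sorensen and Yilmaz, by continuous board tenure (lower first) (reversed rule for this group): Marino (1 year) before Baptiste, Ruiz and Szabo (17 years) before Sorensen and Yilmaz (22 years).
Among Baptiste, Ruiz and Szabo, alphabetically by surname: Baptiste before Ruiz before Szabo.
Among Sorensen and Yilmaz, alphabetically by surname: Sorensen before Yilmaz.
Varga, Chaudhari and Pereira all have equity stake 8 percent, so the next rule applies.
Among Varga, Chaudhari and Pereira, by continuous board tenure (higher first): Varga (18 years) before Chaudhari and Pereira (5 years).
Among Chaudhari and Pereira, alphabetically by surname: Chaudhari before Pereira.
Full order: Marino, Baptiste, Ruiz, Szabo, Sorensen, Yilmaz, Nakamura, Varga, Chaudhari, Pereira.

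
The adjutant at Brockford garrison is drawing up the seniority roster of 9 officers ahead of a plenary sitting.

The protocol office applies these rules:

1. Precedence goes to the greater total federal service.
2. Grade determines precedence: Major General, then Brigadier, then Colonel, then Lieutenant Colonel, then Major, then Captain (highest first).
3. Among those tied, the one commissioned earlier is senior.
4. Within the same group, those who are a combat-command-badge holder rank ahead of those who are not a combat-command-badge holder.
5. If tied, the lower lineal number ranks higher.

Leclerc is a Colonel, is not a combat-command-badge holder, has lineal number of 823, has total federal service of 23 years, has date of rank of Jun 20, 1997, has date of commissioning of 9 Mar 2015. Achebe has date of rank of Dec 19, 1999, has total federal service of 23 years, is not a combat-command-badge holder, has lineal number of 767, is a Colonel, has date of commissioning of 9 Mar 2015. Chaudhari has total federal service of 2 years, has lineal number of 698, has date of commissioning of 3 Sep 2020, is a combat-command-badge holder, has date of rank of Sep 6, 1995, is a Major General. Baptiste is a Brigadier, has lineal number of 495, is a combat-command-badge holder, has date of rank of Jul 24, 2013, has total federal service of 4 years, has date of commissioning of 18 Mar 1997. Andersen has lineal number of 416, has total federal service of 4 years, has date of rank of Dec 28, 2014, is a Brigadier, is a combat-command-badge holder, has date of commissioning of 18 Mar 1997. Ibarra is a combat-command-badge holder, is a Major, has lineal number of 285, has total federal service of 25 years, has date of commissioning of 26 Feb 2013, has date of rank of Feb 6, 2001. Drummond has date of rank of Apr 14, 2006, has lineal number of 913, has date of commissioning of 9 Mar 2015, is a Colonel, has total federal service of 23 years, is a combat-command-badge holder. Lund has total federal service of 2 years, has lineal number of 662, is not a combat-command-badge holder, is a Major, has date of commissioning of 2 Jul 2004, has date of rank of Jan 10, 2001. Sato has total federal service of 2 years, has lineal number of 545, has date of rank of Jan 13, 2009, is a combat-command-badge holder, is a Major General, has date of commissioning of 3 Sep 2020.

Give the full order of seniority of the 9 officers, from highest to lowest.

By total federal service (higher first): Ibarra (25 years); then Drummond, Achebe and Leclerc (each 23 years); then Andersen and Baptiste (both 4 years); then Sato, Chaudhari and Lund (each 2 years).
Drummond, Achebe and Leclerc are each Colonel, so the next rule applies.
Drummond, Achebe and Leclerc all have date of commissioning 9 Mar 2015, so the next rule applies.
Among Drummond, Achebe and Leclerc, a combat-command-badge holder before not a combat-command-badge holder: Drummond (a combat-command-badge holder) before Achebe and Leclerc (not a combat-command-badge holder).
Among Achebe and Leclerc, by lineal number (lower first): Achebe (767) before Leclerc (823).
Andersen and Baptiste are each Brigadier, so the next rule applies.
Andersen and Baptiste both have date of commissioning 18 Mar 1997, so the next rule applies.
Andersen and Baptiste are each a combat-command-badge holder, so the next rule applies.
Among Andersen and Baptiste, by lineal number (lower first): Andersen (416) before Baptiste (495).
Among Sato, Chaudhari and Lund, by grade: Sato and Chaudhari (Major General) before Lund (Major).
Sato and Chaudhari both have date of commissioning 3 Sep 2020, so the next rule applies.
Sato and Chaudhari are each a combat-command-badge holder, so the next rule applies.
Among Sato and Chaudhari, by lineal number (lower first): Sato (545) before Chaudhari (698).
Full order: Ibarra, Drummond, Achebe, Leclerc, Andersen, Baptiste, Sato, Chaudhari, Lund.

Ibarra, Drummond, Achebe, Leclerc, Andersen, Baptiste, Sato, Chaudhari, Lund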